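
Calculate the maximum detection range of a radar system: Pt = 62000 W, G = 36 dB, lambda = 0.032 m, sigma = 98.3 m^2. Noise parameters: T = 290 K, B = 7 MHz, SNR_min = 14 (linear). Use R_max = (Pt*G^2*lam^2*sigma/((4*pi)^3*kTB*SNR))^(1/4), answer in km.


G_lin = 10^(36/10) = 3981.071706
R^4 = 62000 * 3981.071706^2 * 0.032^2 * 98.3 / ((4*pi)^3 * 1.38e-23 * 290 * 7000000.0 * 14)
R^4 = 1.2709e20 m^4
R_max = (1.2709e20)^(1/4) = 106176.4 m = 106.2 km

106.2 km


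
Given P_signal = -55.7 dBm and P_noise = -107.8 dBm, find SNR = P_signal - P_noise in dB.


SNR = -55.7 - (-107.8) = 52.1 dB

52.1 dB


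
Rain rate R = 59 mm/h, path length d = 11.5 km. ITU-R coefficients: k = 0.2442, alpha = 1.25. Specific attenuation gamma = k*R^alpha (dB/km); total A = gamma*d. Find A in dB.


gamma = 0.2442 * 59^1.25 = 39.931045 dB/km
A = 39.931045 * 11.5 = 459.21 dB

459.21 dB


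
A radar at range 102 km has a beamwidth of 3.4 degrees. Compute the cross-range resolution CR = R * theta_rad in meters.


BW_rad = 0.059341195
CR = 102000 * 0.059341195 = 6052.8 m

6052.8 m


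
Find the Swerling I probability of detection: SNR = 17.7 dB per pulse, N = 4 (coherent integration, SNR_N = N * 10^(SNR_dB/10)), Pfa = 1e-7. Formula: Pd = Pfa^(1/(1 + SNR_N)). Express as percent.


SNR_lin = 10^(17.7/10) = 58.88437
SNR_N = 4 * 58.88437 = 235.53748
1/(1 + SNR_N) = 1/236.53748 = 0.0042277
Pd = (1e-7)^0.0042277 = 0.93413
Pd = 93.4%

93.4%


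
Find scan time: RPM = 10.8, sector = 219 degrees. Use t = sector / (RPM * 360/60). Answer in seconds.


t = 219 / (10.8 * 360) * 60 = 3.38 s

3.38 s


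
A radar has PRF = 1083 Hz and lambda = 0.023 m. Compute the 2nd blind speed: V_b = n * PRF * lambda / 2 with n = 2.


V_blind = 2 * 1083 * 0.023 / 2 = 24.9 m/s

24.9 m/s


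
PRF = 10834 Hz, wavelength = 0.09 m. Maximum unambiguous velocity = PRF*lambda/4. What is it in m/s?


V_ua = 10834 * 0.09 / 4 = 243.8 m/s

243.8 m/s


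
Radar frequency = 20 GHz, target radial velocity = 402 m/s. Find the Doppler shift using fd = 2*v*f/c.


fd = 2 * 402 * 20000000000.0 / 3e8 = 53600.0 Hz

53600.0 Hz


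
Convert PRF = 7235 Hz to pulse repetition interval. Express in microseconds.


PRI = 1/7235 = 0.000138217 s = 138.2 us

138.2 us


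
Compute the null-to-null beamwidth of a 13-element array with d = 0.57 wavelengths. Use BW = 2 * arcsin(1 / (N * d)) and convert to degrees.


1/(N*d) = 1/(13*0.57) = 0.134953
BW = 2*arcsin(0.134953) = 15.5 degrees

15.5 degrees


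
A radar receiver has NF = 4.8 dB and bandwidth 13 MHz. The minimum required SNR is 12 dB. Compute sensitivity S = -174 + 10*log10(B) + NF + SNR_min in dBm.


10*log10(13000000.0) = 71.14
S = -174 + 71.14 + 4.8 + 12 = -86.1 dBm

-86.1 dBm


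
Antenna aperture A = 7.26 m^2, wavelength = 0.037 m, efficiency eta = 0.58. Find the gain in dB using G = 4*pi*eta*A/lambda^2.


G_linear = 4*pi*0.58*7.26/0.037^2 = 38651.92
G_dB = 10*log10(38651.92) = 45.9 dB

45.9 dB


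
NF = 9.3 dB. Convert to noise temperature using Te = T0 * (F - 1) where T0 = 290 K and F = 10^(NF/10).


NF_lin = 10^(9.3/10) = 8.51138
Te = 290 * (8.51138 - 1) = 2178.3 K

2178.3 K


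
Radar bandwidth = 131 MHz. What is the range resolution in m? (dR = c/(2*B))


dR = 3e8 / (2 * 131000000.0) = 1.15 m

1.15 m


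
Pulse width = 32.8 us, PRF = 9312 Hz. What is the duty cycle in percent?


DC = 32.8e-6 * 9312 * 100 = 30.54%

30.54%


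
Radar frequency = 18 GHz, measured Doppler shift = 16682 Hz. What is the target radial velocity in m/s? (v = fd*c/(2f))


v = 16682 * 3e8 / (2 * 18000000000.0) = 139.0 m/s

139.0 m/s


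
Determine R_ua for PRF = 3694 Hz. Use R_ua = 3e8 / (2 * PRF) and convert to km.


R_ua = 3e8 / (2 * 3694) = 40606.4 m = 40.6 km

40.6 km


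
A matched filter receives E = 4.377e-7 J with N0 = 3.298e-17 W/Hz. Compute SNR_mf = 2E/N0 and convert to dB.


SNR_lin = 2 * 4.377e-7 / 3.298e-17 = 2.654e10
SNR_dB = 10*log10(2.654e10) = 104.2 dB

104.2 dB


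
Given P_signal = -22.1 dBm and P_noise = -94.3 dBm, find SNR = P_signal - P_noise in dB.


SNR = -22.1 - (-94.3) = 72.2 dB

72.2 dB


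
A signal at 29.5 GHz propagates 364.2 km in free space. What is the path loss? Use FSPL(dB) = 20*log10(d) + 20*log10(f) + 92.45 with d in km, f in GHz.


20*log10(364.2) = 51.23
20*log10(29.5) = 29.4
FSPL = 173.1 dB

173.1 dB


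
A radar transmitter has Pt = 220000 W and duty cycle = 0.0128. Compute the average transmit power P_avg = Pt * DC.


P_avg = 220000 * 0.0128 = 2816.0 W

2816.0 W


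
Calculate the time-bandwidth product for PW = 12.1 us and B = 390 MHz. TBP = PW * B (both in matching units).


TBP = 12.1 * 390 = 4719.0

4719.0


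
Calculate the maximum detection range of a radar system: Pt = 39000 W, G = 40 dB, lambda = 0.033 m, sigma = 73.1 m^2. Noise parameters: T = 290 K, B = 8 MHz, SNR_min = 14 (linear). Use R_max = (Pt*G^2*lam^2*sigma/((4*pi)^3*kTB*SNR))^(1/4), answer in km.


G_lin = 10^(40/10) = 10000.0
R^4 = 39000 * 10000.0^2 * 0.033^2 * 73.1 / ((4*pi)^3 * 1.38e-23 * 290 * 8000000.0 * 14)
R^4 = 3.49048e20 m^4
R_max = (3.49048e20)^(1/4) = 136685.1 m = 136.7 km

136.7 km


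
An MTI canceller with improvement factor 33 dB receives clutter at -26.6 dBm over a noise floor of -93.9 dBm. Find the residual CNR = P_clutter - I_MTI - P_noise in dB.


CNR = -26.6 - 33 - (-93.9) = 34.3 dB

34.3 dB


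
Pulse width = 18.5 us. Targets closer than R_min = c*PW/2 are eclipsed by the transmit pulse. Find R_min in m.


R_min = 3e8 * 18.5e-6 / 2 = 2775.0 m

2775.0 m


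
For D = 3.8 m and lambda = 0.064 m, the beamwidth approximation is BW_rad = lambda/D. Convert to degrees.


BW_rad = 0.064 / 3.8 = 0.016842
BW_deg = 0.96 degrees

0.96 degrees


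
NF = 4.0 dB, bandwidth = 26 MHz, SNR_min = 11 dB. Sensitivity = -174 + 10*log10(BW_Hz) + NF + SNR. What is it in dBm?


10*log10(26000000.0) = 74.15
S = -174 + 74.15 + 4.0 + 11 = -84.9 dBm

-84.9 dBm


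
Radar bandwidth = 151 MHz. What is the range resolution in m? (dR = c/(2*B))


dR = 3e8 / (2 * 151000000.0) = 0.99 m

0.99 m


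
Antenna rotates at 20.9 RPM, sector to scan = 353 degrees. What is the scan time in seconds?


t = 353 / (20.9 * 360) * 60 = 2.81 s

2.81 s


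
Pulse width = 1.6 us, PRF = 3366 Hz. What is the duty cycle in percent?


DC = 1.6e-6 * 3366 * 100 = 0.54%

0.54%


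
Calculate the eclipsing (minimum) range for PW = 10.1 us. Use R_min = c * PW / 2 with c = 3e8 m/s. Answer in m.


R_min = 3e8 * 10.1e-6 / 2 = 1515.0 m

1515.0 m


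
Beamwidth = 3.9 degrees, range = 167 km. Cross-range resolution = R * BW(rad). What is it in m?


BW_rad = 0.068067841
CR = 167000 * 0.068067841 = 11367.3 m

11367.3 m


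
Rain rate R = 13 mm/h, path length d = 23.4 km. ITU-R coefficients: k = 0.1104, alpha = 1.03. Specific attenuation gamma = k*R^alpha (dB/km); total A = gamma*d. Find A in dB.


gamma = 0.1104 * 13^1.03 = 1.549997 dB/km
A = 1.549997 * 23.4 = 36.27 dB

36.27 dB


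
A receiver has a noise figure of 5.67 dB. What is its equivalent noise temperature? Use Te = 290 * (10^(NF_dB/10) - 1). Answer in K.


NF_lin = 10^(5.67/10) = 3.689776
Te = 290 * (3.689776 - 1) = 780.0 K

780.0 K


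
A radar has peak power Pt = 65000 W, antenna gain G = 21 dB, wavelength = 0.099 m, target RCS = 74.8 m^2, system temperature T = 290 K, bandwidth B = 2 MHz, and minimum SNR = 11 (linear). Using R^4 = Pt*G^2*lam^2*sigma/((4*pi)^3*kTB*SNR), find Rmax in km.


G_lin = 10^(21/10) = 125.892541
R^4 = 65000 * 125.892541^2 * 0.099^2 * 74.8 / ((4*pi)^3 * 1.38e-23 * 290 * 2000000.0 * 11)
R^4 = 4.32271e18 m^4
R_max = (4.32271e18)^(1/4) = 45597.3 m = 45.6 km

45.6 km


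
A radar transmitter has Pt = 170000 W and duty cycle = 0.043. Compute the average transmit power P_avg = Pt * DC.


P_avg = 170000 * 0.043 = 7310.0 W

7310.0 W


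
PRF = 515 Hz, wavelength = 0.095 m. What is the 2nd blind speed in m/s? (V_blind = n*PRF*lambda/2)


V_blind = 2 * 515 * 0.095 / 2 = 48.9 m/s

48.9 m/s


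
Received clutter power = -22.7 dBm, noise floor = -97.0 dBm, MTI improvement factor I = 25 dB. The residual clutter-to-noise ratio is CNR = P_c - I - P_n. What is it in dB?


CNR = -22.7 - 25 - (-97.0) = 49.3 dB

49.3 dB


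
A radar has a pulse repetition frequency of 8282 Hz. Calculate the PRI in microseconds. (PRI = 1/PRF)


PRI = 1/8282 = 0.0001207438 s = 120.7 us

120.7 us


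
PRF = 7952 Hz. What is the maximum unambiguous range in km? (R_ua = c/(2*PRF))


R_ua = 3e8 / (2 * 7952) = 18863.2 m = 18.9 km

18.9 km


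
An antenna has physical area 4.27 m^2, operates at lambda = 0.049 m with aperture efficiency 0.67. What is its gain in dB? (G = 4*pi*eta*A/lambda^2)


G_linear = 4*pi*0.67*4.27/0.049^2 = 14973.4
G_dB = 10*log10(14973.4) = 41.8 dB

41.8 dB


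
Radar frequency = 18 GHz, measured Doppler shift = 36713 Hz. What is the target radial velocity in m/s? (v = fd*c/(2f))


v = 36713 * 3e8 / (2 * 18000000000.0) = 305.9 m/s

305.9 m/s


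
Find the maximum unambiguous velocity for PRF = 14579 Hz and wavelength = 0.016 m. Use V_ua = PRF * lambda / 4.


V_ua = 14579 * 0.016 / 4 = 58.3 m/s

58.3 m/s


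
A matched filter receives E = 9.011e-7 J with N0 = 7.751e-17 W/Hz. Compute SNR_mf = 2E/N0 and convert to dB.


SNR_lin = 2 * 9.011e-7 / 7.751e-17 = 2.325e10
SNR_dB = 10*log10(2.325e10) = 103.7 dB

103.7 dB


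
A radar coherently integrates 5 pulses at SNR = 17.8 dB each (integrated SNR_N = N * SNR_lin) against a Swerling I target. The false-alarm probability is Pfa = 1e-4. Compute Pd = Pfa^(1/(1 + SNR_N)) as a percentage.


SNR_lin = 10^(17.8/10) = 60.25596
SNR_N = 5 * 60.25596 = 301.2798
1/(1 + SNR_N) = 1/302.2798 = 0.0033082
Pd = (1e-4)^0.0033082 = 0.96999
Pd = 97.0%

97.0%


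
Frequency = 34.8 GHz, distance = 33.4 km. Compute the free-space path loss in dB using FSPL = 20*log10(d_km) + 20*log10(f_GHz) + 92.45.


20*log10(33.4) = 30.47
20*log10(34.8) = 30.83
FSPL = 153.8 dB

153.8 dB


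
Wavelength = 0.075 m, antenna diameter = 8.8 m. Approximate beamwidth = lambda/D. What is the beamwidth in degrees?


BW_rad = 0.075 / 8.8 = 0.008523
BW_deg = 0.49 degrees

0.49 degrees


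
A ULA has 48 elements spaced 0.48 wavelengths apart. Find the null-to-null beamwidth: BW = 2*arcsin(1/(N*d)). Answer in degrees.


1/(N*d) = 1/(48*0.48) = 0.043403
BW = 2*arcsin(0.043403) = 5.0 degrees

5.0 degrees


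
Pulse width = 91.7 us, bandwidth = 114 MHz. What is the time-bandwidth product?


TBP = 91.7 * 114 = 10453.8

10453.8


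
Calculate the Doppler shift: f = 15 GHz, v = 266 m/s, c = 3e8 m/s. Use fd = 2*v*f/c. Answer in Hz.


fd = 2 * 266 * 15000000000.0 / 3e8 = 26600.0 Hz

26600.0 Hz


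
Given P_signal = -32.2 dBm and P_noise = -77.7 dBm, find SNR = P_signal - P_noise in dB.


SNR = -32.2 - (-77.7) = 45.5 dB

45.5 dB


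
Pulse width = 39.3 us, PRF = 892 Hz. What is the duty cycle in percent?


DC = 39.3e-6 * 892 * 100 = 3.51%

3.51%


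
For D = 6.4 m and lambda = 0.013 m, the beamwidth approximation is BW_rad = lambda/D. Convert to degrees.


BW_rad = 0.013 / 6.4 = 0.002031
BW_deg = 0.12 degrees

0.12 degrees


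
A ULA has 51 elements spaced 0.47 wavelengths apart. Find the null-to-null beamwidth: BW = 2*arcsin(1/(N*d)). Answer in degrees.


1/(N*d) = 1/(51*0.47) = 0.041719
BW = 2*arcsin(0.041719) = 4.8 degrees

4.8 degrees


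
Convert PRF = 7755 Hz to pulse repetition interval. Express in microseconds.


PRI = 1/7755 = 0.0001289491 s = 128.9 us

128.9 us


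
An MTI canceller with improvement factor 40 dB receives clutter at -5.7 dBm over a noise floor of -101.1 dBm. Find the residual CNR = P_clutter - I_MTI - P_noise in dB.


CNR = -5.7 - 40 - (-101.1) = 55.4 dB

55.4 dB


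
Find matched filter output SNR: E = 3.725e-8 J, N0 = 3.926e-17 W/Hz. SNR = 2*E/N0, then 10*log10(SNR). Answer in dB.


SNR_lin = 2 * 3.725e-8 / 3.926e-17 = 1.898e9
SNR_dB = 10*log10(1.898e9) = 92.8 dB

92.8 dB


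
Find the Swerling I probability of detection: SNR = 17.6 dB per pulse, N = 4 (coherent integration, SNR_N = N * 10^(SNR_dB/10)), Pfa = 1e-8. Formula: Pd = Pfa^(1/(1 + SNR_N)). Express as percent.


SNR_lin = 10^(17.6/10) = 57.54399
SNR_N = 4 * 57.54399 = 230.17596
1/(1 + SNR_N) = 1/231.17596 = 0.0043257
Pd = (1e-8)^0.0043257 = 0.92341
Pd = 92.3%

92.3%


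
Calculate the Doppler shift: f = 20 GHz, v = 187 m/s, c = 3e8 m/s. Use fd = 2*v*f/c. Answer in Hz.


fd = 2 * 187 * 20000000000.0 / 3e8 = 24933.3 Hz

24933.3 Hz


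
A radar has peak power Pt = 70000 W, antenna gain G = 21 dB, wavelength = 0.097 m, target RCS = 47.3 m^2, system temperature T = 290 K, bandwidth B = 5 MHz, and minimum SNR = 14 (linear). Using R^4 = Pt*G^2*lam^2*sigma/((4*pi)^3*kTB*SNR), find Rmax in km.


G_lin = 10^(21/10) = 125.892541
R^4 = 70000 * 125.892541^2 * 0.097^2 * 47.3 / ((4*pi)^3 * 1.38e-23 * 290 * 5000000.0 * 14)
R^4 = 8.88174e17 m^4
R_max = (8.88174e17)^(1/4) = 30699.0 m = 30.7 km

30.7 km


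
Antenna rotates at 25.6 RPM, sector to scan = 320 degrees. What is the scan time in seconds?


t = 320 / (25.6 * 360) * 60 = 2.08 s

2.08 s


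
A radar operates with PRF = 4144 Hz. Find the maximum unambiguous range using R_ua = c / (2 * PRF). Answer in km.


R_ua = 3e8 / (2 * 4144) = 36196.9 m = 36.2 km

36.2 km


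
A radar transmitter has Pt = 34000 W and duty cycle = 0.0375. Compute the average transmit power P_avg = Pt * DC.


P_avg = 34000 * 0.0375 = 1275.0 W

1275.0 W


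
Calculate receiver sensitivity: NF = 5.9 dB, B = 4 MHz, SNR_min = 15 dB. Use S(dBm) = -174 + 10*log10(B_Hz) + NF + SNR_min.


10*log10(4000000.0) = 66.02
S = -174 + 66.02 + 5.9 + 15 = -87.1 dBm

-87.1 dBm


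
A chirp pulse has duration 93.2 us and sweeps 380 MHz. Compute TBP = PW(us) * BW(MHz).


TBP = 93.2 * 380 = 35416.0

35416.0


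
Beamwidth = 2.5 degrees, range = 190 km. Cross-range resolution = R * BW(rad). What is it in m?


BW_rad = 0.043633231
CR = 190000 * 0.043633231 = 8290.3 m

8290.3 m


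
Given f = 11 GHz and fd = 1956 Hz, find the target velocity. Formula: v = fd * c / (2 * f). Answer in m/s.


v = 1956 * 3e8 / (2 * 11000000000.0) = 26.7 m/s

26.7 m/s


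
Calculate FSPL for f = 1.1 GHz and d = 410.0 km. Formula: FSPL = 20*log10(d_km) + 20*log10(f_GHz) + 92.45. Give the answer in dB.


20*log10(410.0) = 52.26
20*log10(1.1) = 0.83
FSPL = 145.5 dB

145.5 dB


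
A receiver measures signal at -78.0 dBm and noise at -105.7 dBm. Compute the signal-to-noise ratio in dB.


SNR = -78.0 - (-105.7) = 27.7 dB

27.7 dB


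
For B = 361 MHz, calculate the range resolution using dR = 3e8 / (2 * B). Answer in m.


dR = 3e8 / (2 * 361000000.0) = 0.42 m

0.42 m


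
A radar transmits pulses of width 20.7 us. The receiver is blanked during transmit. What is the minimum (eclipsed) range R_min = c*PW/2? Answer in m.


R_min = 3e8 * 20.7e-6 / 2 = 3105.0 m

3105.0 m


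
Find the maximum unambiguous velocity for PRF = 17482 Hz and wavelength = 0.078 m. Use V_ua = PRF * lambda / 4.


V_ua = 17482 * 0.078 / 4 = 340.9 m/s

340.9 m/s


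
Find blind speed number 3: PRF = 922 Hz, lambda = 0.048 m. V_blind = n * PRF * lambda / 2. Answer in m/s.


V_blind = 3 * 922 * 0.048 / 2 = 66.4 m/s

66.4 m/s


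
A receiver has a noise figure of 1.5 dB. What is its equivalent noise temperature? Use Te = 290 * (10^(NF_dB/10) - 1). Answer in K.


NF_lin = 10^(1.5/10) = 1.412538
Te = 290 * (1.412538 - 1) = 119.6 K

119.6 K


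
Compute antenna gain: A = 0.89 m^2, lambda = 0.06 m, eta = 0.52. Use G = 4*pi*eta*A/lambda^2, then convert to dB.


G_linear = 4*pi*0.52*0.89/0.06^2 = 1615.48
G_dB = 10*log10(1615.48) = 32.1 dB

32.1 dB


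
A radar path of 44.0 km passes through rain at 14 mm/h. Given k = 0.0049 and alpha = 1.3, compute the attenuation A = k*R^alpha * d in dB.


gamma = 0.0049 * 14^1.3 = 0.151413 dB/km
A = 0.151413 * 44.0 = 6.66 dB

6.66 dB


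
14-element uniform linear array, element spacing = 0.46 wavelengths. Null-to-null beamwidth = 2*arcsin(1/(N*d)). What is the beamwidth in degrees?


1/(N*d) = 1/(14*0.46) = 0.15528
BW = 2*arcsin(0.15528) = 17.9 degrees

17.9 degrees


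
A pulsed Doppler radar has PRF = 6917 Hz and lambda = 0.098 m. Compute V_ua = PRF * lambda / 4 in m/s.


V_ua = 6917 * 0.098 / 4 = 169.5 m/s

169.5 m/s


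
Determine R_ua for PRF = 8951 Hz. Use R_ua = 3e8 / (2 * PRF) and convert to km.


R_ua = 3e8 / (2 * 8951) = 16757.9 m = 16.8 km

16.8 km


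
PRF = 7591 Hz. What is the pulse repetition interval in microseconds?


PRI = 1/7591 = 0.0001317349 s = 131.7 us

131.7 us


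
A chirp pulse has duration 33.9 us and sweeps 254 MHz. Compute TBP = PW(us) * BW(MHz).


TBP = 33.9 * 254 = 8610.6

8610.6


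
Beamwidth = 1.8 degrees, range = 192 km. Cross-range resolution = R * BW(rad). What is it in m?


BW_rad = 0.031415927
CR = 192000 * 0.031415927 = 6031.9 m

6031.9 m


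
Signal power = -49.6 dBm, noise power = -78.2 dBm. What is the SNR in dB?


SNR = -49.6 - (-78.2) = 28.6 dB

28.6 dB


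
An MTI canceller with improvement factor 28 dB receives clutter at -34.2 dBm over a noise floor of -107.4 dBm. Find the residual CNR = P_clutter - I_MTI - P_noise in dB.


CNR = -34.2 - 28 - (-107.4) = 45.2 dB

45.2 dB


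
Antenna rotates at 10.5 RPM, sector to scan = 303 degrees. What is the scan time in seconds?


t = 303 / (10.5 * 360) * 60 = 4.81 s

4.81 s


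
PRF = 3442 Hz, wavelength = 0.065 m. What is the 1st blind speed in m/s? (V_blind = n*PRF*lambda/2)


V_blind = 1 * 3442 * 0.065 / 2 = 111.9 m/s

111.9 m/s


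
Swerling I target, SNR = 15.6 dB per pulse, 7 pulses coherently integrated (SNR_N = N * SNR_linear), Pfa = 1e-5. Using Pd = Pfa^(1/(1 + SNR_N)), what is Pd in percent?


SNR_lin = 10^(15.6/10) = 36.30781
SNR_N = 7 * 36.30781 = 254.15467
1/(1 + SNR_N) = 1/255.15467 = 0.0039192
Pd = (1e-5)^0.0039192 = 0.95588
Pd = 95.6%

95.6%


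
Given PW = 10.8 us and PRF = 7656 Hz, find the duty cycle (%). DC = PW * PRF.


DC = 10.8e-6 * 7656 * 100 = 8.27%

8.27%


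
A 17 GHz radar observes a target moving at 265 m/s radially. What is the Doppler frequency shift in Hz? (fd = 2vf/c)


fd = 2 * 265 * 17000000000.0 / 3e8 = 30033.3 Hz

30033.3 Hz


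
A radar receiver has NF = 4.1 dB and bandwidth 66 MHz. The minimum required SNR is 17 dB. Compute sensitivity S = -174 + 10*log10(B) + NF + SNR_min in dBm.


10*log10(66000000.0) = 78.2
S = -174 + 78.2 + 4.1 + 17 = -74.7 dBm

-74.7 dBm


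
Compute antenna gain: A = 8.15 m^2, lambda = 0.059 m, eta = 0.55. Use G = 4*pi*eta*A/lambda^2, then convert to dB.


G_linear = 4*pi*0.55*8.15/0.059^2 = 16181.77
G_dB = 10*log10(16181.77) = 42.1 dB

42.1 dB


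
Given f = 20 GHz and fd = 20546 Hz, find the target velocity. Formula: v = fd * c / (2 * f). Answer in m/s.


v = 20546 * 3e8 / (2 * 20000000000.0) = 154.1 m/s

154.1 m/s


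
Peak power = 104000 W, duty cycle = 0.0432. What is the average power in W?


P_avg = 104000 * 0.0432 = 4492.8 W

4492.8 W


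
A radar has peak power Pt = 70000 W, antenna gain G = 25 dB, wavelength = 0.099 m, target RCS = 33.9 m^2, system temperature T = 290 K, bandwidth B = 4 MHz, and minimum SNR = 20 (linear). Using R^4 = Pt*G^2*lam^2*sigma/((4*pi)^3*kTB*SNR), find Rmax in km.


G_lin = 10^(25/10) = 316.227766
R^4 = 70000 * 316.227766^2 * 0.099^2 * 33.9 / ((4*pi)^3 * 1.38e-23 * 290 * 4000000.0 * 20)
R^4 = 3.66076e18 m^4
R_max = (3.66076e18)^(1/4) = 43741.4 m = 43.7 km

43.7 km


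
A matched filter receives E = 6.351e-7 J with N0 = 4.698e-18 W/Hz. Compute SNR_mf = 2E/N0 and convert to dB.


SNR_lin = 2 * 6.351e-7 / 4.698e-18 = 2.704e11
SNR_dB = 10*log10(2.704e11) = 114.3 dB

114.3 dB


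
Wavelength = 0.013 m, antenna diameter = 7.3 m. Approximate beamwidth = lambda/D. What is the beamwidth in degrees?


BW_rad = 0.013 / 7.3 = 0.001781
BW_deg = 0.1 degrees

0.1 degrees


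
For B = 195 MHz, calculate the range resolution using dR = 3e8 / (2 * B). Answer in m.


dR = 3e8 / (2 * 195000000.0) = 0.77 m

0.77 m


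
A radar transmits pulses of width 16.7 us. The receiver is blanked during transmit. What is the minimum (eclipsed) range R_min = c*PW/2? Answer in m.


R_min = 3e8 * 16.7e-6 / 2 = 2505.0 m

2505.0 m


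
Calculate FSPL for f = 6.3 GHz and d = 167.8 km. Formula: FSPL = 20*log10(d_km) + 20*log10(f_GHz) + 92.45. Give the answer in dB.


20*log10(167.8) = 44.5
20*log10(6.3) = 15.99
FSPL = 152.9 dB

152.9 dB


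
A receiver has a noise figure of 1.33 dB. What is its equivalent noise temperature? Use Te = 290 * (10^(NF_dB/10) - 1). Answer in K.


NF_lin = 10^(1.33/10) = 1.358313
Te = 290 * (1.358313 - 1) = 103.9 K

103.9 K


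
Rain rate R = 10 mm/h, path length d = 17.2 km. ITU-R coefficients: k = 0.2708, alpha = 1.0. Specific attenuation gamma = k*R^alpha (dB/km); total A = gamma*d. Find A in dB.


gamma = 0.2708 * 10^1.0 = 2.708 dB/km
A = 2.708 * 17.2 = 46.58 dB

46.58 dB


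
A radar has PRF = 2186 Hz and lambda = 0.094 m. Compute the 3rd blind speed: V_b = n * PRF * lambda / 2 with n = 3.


V_blind = 3 * 2186 * 0.094 / 2 = 308.2 m/s

308.2 m/s


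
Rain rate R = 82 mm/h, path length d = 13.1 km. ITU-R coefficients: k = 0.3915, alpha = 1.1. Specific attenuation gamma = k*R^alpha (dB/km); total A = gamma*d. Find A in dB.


gamma = 0.3915 * 82^1.1 = 49.880064 dB/km
A = 49.880064 * 13.1 = 653.43 dB

653.43 dB


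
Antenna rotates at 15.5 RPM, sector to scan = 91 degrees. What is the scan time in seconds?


t = 91 / (15.5 * 360) * 60 = 0.98 s

0.98 s


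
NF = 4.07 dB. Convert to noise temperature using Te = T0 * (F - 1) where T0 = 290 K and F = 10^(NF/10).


NF_lin = 10^(4.07/10) = 2.552701
Te = 290 * (2.552701 - 1) = 450.3 K

450.3 K


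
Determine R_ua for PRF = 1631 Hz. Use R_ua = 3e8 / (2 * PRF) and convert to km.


R_ua = 3e8 / (2 * 1631) = 91968.1 m = 92.0 km

92.0 km


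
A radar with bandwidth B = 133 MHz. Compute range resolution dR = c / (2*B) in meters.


dR = 3e8 / (2 * 133000000.0) = 1.13 m

1.13 m


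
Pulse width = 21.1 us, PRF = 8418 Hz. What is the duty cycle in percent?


DC = 21.1e-6 * 8418 * 100 = 17.76%

17.76%


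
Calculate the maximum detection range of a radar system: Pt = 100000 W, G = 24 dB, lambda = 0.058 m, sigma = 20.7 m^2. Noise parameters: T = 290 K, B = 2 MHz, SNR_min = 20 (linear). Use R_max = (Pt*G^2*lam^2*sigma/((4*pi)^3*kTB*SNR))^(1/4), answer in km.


G_lin = 10^(24/10) = 251.188643
R^4 = 100000 * 251.188643^2 * 0.058^2 * 20.7 / ((4*pi)^3 * 1.38e-23 * 290 * 2000000.0 * 20)
R^4 = 1.38312e18 m^4
R_max = (1.38312e18)^(1/4) = 34293.7 m = 34.3 km

34.3 km


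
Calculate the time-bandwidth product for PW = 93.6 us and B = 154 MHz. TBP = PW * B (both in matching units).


TBP = 93.6 * 154 = 14414.4

14414.4


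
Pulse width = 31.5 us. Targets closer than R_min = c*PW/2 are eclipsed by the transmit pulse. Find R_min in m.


R_min = 3e8 * 31.5e-6 / 2 = 4725.0 m

4725.0 m


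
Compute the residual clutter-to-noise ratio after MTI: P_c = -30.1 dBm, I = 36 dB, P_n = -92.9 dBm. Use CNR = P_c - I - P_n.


CNR = -30.1 - 36 - (-92.9) = 26.8 dB

26.8 dB


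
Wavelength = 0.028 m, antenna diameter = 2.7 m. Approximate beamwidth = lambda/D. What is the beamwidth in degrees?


BW_rad = 0.028 / 2.7 = 0.01037
BW_deg = 0.59 degrees

0.59 degrees


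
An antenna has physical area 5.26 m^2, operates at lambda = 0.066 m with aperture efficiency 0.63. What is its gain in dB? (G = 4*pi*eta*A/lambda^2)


G_linear = 4*pi*0.63*5.26/0.066^2 = 9559.79
G_dB = 10*log10(9559.79) = 39.8 dB

39.8 dB


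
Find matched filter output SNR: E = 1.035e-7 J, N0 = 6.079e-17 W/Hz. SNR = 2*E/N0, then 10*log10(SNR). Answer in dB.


SNR_lin = 2 * 1.035e-7 / 6.079e-17 = 3.405e9
SNR_dB = 10*log10(3.405e9) = 95.3 dB

95.3 dB


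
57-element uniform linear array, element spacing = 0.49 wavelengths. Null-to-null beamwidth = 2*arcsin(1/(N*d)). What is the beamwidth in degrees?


1/(N*d) = 1/(57*0.49) = 0.035804
BW = 2*arcsin(0.035804) = 4.1 degrees

4.1 degrees


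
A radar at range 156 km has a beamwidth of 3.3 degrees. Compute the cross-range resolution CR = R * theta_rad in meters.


BW_rad = 0.057595865
CR = 156000 * 0.057595865 = 8985.0 m

8985.0 m


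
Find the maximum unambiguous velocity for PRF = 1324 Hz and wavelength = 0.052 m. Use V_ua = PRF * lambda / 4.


V_ua = 1324 * 0.052 / 4 = 17.2 m/s

17.2 m/s


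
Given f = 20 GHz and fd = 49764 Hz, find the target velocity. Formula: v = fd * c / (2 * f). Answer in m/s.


v = 49764 * 3e8 / (2 * 20000000000.0) = 373.2 m/s

373.2 m/s


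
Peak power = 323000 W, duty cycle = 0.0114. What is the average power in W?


P_avg = 323000 * 0.0114 = 3682.2 W

3682.2 W


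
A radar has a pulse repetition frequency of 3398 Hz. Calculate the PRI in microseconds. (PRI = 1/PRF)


PRI = 1/3398 = 0.0002942908 s = 294.3 us

294.3 us


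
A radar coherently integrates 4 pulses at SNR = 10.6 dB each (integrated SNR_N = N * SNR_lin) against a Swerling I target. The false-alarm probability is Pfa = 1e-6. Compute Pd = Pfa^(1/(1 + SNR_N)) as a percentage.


SNR_lin = 10^(10.6/10) = 11.48154
SNR_N = 4 * 11.48154 = 45.92616
1/(1 + SNR_N) = 1/46.92616 = 0.0213101
Pd = (1e-6)^0.0213101 = 0.74497
Pd = 74.5%

74.5%


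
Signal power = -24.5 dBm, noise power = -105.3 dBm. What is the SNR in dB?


SNR = -24.5 - (-105.3) = 80.8 dB

80.8 dB


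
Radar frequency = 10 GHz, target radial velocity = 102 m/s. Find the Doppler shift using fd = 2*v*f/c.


fd = 2 * 102 * 10000000000.0 / 3e8 = 6800.0 Hz

6800.0 Hz


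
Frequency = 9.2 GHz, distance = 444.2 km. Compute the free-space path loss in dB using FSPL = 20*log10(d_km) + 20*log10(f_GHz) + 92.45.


20*log10(444.2) = 52.95
20*log10(9.2) = 19.28
FSPL = 164.7 dB

164.7 dB


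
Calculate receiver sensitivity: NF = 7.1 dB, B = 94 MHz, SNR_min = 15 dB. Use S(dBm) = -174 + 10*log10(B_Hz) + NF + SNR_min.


10*log10(94000000.0) = 79.73
S = -174 + 79.73 + 7.1 + 15 = -72.2 dBm

-72.2 dBm


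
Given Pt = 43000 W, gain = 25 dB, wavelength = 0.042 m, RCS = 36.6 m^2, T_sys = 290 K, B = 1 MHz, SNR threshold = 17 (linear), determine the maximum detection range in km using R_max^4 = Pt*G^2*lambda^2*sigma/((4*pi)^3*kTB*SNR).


G_lin = 10^(25/10) = 316.227766
R^4 = 43000 * 316.227766^2 * 0.042^2 * 36.6 / ((4*pi)^3 * 1.38e-23 * 290 * 1000000.0 * 17)
R^4 = 2.05633e18 m^4
R_max = (2.05633e18)^(1/4) = 37868.1 m = 37.9 km

37.9 km


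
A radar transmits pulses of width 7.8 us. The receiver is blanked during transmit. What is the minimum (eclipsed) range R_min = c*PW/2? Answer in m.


R_min = 3e8 * 7.8e-6 / 2 = 1170.0 m

1170.0 m


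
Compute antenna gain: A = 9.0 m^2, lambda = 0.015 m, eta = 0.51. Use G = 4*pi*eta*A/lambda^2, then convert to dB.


G_linear = 4*pi*0.51*9.0/0.015^2 = 256353.96
G_dB = 10*log10(256353.96) = 54.1 dB

54.1 dB


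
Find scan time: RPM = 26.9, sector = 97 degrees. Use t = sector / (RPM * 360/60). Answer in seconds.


t = 97 / (26.9 * 360) * 60 = 0.6 s

0.6 s


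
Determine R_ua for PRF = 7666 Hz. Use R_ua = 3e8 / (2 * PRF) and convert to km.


R_ua = 3e8 / (2 * 7666) = 19566.9 m = 19.6 km

19.6 km


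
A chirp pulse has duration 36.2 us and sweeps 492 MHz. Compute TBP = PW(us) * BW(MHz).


TBP = 36.2 * 492 = 17810.4

17810.4


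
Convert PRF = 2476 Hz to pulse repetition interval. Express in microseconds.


PRI = 1/2476 = 0.0004038772 s = 403.9 us

403.9 us


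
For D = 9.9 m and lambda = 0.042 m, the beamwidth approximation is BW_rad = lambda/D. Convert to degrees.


BW_rad = 0.042 / 9.9 = 0.004242
BW_deg = 0.24 degrees

0.24 degrees


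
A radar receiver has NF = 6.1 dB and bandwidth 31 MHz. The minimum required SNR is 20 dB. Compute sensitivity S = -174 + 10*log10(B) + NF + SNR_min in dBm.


10*log10(31000000.0) = 74.91
S = -174 + 74.91 + 6.1 + 20 = -73.0 dBm

-73.0 dBm


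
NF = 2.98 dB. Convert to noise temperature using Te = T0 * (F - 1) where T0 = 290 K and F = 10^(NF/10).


NF_lin = 10^(2.98/10) = 1.986095
Te = 290 * (1.986095 - 1) = 286.0 K

286.0 K


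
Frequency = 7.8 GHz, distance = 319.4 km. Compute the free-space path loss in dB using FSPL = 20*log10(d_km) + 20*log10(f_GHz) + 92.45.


20*log10(319.4) = 50.09
20*log10(7.8) = 17.84
FSPL = 160.4 dB

160.4 dB


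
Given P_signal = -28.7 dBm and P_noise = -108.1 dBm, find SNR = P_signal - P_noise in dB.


SNR = -28.7 - (-108.1) = 79.4 dB

79.4 dB


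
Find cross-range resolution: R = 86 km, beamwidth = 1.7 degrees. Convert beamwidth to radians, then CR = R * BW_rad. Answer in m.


BW_rad = 0.029670597
CR = 86000 * 0.029670597 = 2551.7 m

2551.7 m


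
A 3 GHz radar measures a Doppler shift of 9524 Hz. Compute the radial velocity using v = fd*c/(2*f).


v = 9524 * 3e8 / (2 * 3000000000.0) = 476.2 m/s

476.2 m/s


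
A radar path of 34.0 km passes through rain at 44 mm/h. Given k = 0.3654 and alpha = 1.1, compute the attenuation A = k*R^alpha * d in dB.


gamma = 0.3654 * 44^1.1 = 23.472886 dB/km
A = 23.472886 * 34.0 = 798.08 dB

798.08 dB


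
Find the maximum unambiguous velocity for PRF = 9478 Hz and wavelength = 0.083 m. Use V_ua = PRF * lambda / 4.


V_ua = 9478 * 0.083 / 4 = 196.7 m/s

196.7 m/s


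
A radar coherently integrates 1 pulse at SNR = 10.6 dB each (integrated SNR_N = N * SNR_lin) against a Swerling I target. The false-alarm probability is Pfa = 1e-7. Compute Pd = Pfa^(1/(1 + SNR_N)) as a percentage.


SNR_lin = 10^(10.6/10) = 11.48154
SNR_N = 1 * 11.48154 = 11.48154
1/(1 + SNR_N) = 1/12.48154 = 0.0801183
Pd = (1e-7)^0.0801183 = 0.2749
Pd = 27.5%

27.5%


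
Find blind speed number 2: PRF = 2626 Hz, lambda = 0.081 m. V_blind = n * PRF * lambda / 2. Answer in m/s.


V_blind = 2 * 2626 * 0.081 / 2 = 212.7 m/s

212.7 m/s


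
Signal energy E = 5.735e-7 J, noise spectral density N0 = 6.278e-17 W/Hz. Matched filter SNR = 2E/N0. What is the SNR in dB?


SNR_lin = 2 * 5.735e-7 / 6.278e-17 = 1.827e10
SNR_dB = 10*log10(1.827e10) = 102.6 dB

102.6 dB


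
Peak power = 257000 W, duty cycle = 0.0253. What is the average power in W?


P_avg = 257000 * 0.0253 = 6502.1 W

6502.1 W


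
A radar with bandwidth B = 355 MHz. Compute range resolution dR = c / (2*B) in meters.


dR = 3e8 / (2 * 355000000.0) = 0.42 m

0.42 m


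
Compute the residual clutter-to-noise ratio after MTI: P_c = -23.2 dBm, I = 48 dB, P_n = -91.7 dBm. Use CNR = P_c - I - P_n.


CNR = -23.2 - 48 - (-91.7) = 20.5 dB

20.5 dB


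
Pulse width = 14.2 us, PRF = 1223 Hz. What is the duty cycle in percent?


DC = 14.2e-6 * 1223 * 100 = 1.74%

1.74%


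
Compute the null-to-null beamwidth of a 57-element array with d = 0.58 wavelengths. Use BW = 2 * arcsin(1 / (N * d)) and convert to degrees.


1/(N*d) = 1/(57*0.58) = 0.030248
BW = 2*arcsin(0.030248) = 3.5 degrees

3.5 degrees


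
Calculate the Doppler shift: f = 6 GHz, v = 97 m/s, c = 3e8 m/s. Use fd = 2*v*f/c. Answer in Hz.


fd = 2 * 97 * 6000000000.0 / 3e8 = 3880.0 Hz

3880.0 Hz


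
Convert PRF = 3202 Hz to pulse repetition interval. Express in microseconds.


PRI = 1/3202 = 0.0003123048 s = 312.3 us

312.3 us


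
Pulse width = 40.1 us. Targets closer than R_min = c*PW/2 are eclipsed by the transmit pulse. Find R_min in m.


R_min = 3e8 * 40.1e-6 / 2 = 6015.0 m

6015.0 m


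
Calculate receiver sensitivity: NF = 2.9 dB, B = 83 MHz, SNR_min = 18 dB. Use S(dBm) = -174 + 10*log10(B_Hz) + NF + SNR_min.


10*log10(83000000.0) = 79.19
S = -174 + 79.19 + 2.9 + 18 = -73.9 dBm

-73.9 dBm


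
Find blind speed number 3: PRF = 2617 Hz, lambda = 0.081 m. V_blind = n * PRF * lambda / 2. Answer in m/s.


V_blind = 3 * 2617 * 0.081 / 2 = 318.0 m/s

318.0 m/s


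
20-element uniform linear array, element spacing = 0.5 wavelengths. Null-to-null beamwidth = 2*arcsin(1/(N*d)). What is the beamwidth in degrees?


1/(N*d) = 1/(20*0.5) = 0.1
BW = 2*arcsin(0.1) = 11.5 degrees

11.5 degrees


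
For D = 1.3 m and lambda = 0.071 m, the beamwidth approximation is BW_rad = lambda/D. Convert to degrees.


BW_rad = 0.071 / 1.3 = 0.054615
BW_deg = 3.13 degrees

3.13 degrees


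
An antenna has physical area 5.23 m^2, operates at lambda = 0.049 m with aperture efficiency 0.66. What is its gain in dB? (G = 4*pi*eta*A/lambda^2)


G_linear = 4*pi*0.66*5.23/0.049^2 = 18066.06
G_dB = 10*log10(18066.06) = 42.6 dB

42.6 dB


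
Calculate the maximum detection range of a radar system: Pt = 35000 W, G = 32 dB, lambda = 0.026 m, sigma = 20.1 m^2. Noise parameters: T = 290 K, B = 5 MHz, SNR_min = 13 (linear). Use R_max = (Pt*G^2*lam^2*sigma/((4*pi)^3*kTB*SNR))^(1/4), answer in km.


G_lin = 10^(32/10) = 1584.893192
R^4 = 35000 * 1584.893192^2 * 0.026^2 * 20.1 / ((4*pi)^3 * 1.38e-23 * 290 * 5000000.0 * 13)
R^4 = 2.31415e18 m^4
R_max = (2.31415e18)^(1/4) = 39003.0 m = 39.0 km

39.0 km


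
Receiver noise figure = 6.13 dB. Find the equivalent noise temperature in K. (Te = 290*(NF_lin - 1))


NF_lin = 10^(6.13/10) = 4.102041
Te = 290 * (4.102041 - 1) = 899.6 K

899.6 K


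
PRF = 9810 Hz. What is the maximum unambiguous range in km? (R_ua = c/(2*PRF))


R_ua = 3e8 / (2 * 9810) = 15290.5 m = 15.3 km

15.3 km


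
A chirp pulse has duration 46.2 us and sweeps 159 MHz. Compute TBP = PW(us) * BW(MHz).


TBP = 46.2 * 159 = 7345.8

7345.8


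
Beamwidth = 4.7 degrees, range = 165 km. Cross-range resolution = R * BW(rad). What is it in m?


BW_rad = 0.082030475
CR = 165000 * 0.082030475 = 13535.0 m

13535.0 m


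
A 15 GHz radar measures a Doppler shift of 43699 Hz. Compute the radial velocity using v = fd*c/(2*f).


v = 43699 * 3e8 / (2 * 15000000000.0) = 437.0 m/s

437.0 m/s


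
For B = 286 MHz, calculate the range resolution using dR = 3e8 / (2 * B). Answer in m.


dR = 3e8 / (2 * 286000000.0) = 0.52 m

0.52 m


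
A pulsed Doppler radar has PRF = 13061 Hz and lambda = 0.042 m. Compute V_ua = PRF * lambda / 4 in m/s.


V_ua = 13061 * 0.042 / 4 = 137.1 m/s

137.1 m/s


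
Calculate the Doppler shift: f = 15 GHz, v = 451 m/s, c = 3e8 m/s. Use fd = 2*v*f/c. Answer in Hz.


fd = 2 * 451 * 15000000000.0 / 3e8 = 45100.0 Hz

45100.0 Hz


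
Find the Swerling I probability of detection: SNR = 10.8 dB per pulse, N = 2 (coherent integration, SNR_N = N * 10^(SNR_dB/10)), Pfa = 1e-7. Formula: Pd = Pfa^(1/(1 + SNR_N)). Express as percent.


SNR_lin = 10^(10.8/10) = 12.02264
SNR_N = 2 * 12.02264 = 24.04528
1/(1 + SNR_N) = 1/25.04528 = 0.0399277
Pd = (1e-7)^0.0399277 = 0.52542
Pd = 52.5%

52.5%


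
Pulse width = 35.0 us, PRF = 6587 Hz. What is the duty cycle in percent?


DC = 35.0e-6 * 6587 * 100 = 23.05%

23.05%


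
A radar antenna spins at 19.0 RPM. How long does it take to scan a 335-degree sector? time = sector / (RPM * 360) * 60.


t = 335 / (19.0 * 360) * 60 = 2.94 s

2.94 s


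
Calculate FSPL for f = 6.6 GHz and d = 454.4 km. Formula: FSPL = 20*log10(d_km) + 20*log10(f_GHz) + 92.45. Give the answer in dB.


20*log10(454.4) = 53.15
20*log10(6.6) = 16.39
FSPL = 162.0 dB

162.0 dB


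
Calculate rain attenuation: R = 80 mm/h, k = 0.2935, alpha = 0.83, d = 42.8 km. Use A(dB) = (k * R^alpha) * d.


gamma = 0.2935 * 80^0.83 = 11.14738 dB/km
A = 11.14738 * 42.8 = 477.11 dB

477.11 dB


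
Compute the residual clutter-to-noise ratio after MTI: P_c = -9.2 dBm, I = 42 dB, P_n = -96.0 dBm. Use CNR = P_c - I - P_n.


CNR = -9.2 - 42 - (-96.0) = 44.8 dB

44.8 dB


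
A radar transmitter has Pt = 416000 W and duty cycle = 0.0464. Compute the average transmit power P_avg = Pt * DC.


P_avg = 416000 * 0.0464 = 19302.4 W

19302.4 W


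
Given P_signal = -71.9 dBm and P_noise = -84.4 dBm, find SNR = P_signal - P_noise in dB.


SNR = -71.9 - (-84.4) = 12.5 dB

12.5 dB


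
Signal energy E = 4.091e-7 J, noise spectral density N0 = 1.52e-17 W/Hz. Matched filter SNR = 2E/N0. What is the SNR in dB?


SNR_lin = 2 * 4.091e-7 / 1.52e-17 = 5.383e10
SNR_dB = 10*log10(5.383e10) = 107.3 dB

107.3 dB


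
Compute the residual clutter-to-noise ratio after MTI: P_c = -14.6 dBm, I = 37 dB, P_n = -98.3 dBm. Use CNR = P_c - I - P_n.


CNR = -14.6 - 37 - (-98.3) = 46.7 dB

46.7 dB


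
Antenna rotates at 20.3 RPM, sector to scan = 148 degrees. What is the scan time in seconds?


t = 148 / (20.3 * 360) * 60 = 1.22 s

1.22 s


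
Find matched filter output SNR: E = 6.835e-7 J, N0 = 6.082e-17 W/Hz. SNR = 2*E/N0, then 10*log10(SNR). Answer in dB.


SNR_lin = 2 * 6.835e-7 / 6.082e-17 = 2.248e10
SNR_dB = 10*log10(2.248e10) = 103.5 dB

103.5 dB


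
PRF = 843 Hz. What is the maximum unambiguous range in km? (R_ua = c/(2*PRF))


R_ua = 3e8 / (2 * 843) = 177935.9 m = 177.9 km

177.9 km


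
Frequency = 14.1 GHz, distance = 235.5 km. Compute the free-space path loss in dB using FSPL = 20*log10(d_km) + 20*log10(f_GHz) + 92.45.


20*log10(235.5) = 47.44
20*log10(14.1) = 22.98
FSPL = 162.9 dB

162.9 dB


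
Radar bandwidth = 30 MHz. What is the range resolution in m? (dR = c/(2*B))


dR = 3e8 / (2 * 30000000.0) = 5.0 m

5.0 m


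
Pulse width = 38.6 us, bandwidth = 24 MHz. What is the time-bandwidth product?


TBP = 38.6 * 24 = 926.4

926.4


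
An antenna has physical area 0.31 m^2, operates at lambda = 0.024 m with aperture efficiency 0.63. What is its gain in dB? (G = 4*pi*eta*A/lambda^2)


G_linear = 4*pi*0.63*0.31/0.024^2 = 4260.79
G_dB = 10*log10(4260.79) = 36.3 dB

36.3 dB


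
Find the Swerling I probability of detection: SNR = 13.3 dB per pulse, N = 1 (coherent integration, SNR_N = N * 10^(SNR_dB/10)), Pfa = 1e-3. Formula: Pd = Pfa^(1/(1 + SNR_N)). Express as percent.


SNR_lin = 10^(13.3/10) = 21.37962
SNR_N = 1 * 21.37962 = 21.37962
1/(1 + SNR_N) = 1/22.37962 = 0.0446835
Pd = (1e-3)^0.0446835 = 0.73443
Pd = 73.4%

73.4%


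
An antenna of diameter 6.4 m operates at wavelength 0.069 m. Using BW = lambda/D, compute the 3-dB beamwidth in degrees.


BW_rad = 0.069 / 6.4 = 0.010781
BW_deg = 0.62 degrees

0.62 degrees


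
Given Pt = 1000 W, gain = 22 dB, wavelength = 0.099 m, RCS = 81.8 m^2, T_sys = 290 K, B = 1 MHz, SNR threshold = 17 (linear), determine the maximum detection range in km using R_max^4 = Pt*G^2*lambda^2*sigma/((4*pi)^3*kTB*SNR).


G_lin = 10^(22/10) = 158.489319
R^4 = 1000 * 158.489319^2 * 0.099^2 * 81.8 / ((4*pi)^3 * 1.38e-23 * 290 * 1000000.0 * 17)
R^4 = 1.49165e17 m^4
R_max = (1.49165e17)^(1/4) = 19652.5 m = 19.7 km

19.7 km


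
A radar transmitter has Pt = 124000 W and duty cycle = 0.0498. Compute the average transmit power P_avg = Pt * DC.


P_avg = 124000 * 0.0498 = 6175.2 W

6175.2 W


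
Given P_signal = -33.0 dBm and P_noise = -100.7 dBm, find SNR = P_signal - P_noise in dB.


SNR = -33.0 - (-100.7) = 67.7 dB

67.7 dB


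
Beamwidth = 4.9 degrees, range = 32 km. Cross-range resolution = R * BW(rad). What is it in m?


BW_rad = 0.085521133
CR = 32000 * 0.085521133 = 2736.7 m

2736.7 m


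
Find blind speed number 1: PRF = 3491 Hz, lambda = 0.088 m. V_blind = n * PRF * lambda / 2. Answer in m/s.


V_blind = 1 * 3491 * 0.088 / 2 = 153.6 m/s

153.6 m/s


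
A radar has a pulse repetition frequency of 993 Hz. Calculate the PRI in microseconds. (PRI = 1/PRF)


PRI = 1/993 = 0.0010070493 s = 1007.0 us

1007.0 us


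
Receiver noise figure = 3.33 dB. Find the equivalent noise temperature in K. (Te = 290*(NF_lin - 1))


NF_lin = 10^(3.33/10) = 2.152782
Te = 290 * (2.152782 - 1) = 334.3 K

334.3 K
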